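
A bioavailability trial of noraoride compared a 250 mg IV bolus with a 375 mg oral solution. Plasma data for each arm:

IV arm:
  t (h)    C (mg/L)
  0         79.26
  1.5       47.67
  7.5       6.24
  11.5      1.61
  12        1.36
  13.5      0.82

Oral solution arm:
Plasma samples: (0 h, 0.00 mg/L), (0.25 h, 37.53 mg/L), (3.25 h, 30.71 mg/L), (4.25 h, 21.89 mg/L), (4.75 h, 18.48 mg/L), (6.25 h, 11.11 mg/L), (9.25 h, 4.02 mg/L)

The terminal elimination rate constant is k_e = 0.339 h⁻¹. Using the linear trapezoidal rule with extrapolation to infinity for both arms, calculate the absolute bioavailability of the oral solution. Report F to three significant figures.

Trapezoidal AUC_0→13.5 (IV):
  [0→1.5]: (79.26+47.67)/2 × 1.5 = 95.1975
  [1.5→7.5]: (47.67+6.24)/2 × 6 = 161.73
  [7.5→11.5]: (6.24+1.61)/2 × 4 = 15.7
  [11.5→12]: (1.61+1.36)/2 × 0.5 = 0.7425
  [12→13.5]: (1.36+0.82)/2 × 1.5 = 1.635
  Sum = 275.005 mg/L·h
IV tail: 0.82/0.339 = 2.419; AUC_iv,0→∞ = 275.005 + 2.419 = 277.424 mg/L·h
Trapezoidal AUC_0→9.25 (oral solution):
  [0→0.25]: (0.00+37.53)/2 × 0.25 = 4.69125
  [0.25→3.25]: (37.53+30.71)/2 × 3 = 102.36
  [3.25→4.25]: (30.71+21.89)/2 × 1 = 26.3
  [4.25→4.75]: (21.89+18.48)/2 × 0.5 = 10.0925
  [4.75→6.25]: (18.48+11.11)/2 × 1.5 = 22.1925
  [6.25→9.25]: (11.11+4.02)/2 × 3 = 22.695
  Sum = 188.33125 mg/L·h
oral solution tail: 4.02/0.339 = 11.858; AUC_ev,0→∞ = 188.33125 + 11.858 = 200.18925 mg/L·h
F = (AUC_ev/D_ev)/(AUC_iv/D_iv) = (200.18925/375)/(277.424/250) = 0.533838/1.109696 = 0.4811

F = 0.481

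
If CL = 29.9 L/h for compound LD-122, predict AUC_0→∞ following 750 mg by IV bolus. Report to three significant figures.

AUC_0→∞ = Dose_iv / CL
        = 750 / 29.9 = 25.0836 mg/L·h

AUC = 25.1 mg/L·h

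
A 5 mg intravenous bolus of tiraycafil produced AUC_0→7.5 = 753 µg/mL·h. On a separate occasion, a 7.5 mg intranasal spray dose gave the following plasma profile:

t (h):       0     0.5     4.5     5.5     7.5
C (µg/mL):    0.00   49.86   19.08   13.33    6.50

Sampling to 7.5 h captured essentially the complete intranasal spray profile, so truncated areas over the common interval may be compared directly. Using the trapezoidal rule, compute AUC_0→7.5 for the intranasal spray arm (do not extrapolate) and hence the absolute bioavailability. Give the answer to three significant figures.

F = 0.165

Trapezoidal AUC_0→7.5 (intranasal spray):
  [0→0.5]: (0.00+49.86)/2 × 0.5 = 12.465
  [0.5→4.5]: (49.86+19.08)/2 × 4 = 137.88
  [4.5→5.5]: (19.08+13.33)/2 × 1 = 16.205
  [5.5→7.5]: (13.33+6.50)/2 × 2 = 19.83
  Sum = 186.38 µg/mL·h
F = (AUC_ev/D_ev)/(AUC_iv/D_iv) = (186.38/7.5)/(753/5) = 24.8507/150.6 = 0.1650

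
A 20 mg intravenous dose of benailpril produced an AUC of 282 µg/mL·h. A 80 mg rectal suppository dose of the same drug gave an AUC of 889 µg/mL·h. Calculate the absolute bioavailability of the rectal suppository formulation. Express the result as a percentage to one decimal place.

F = (AUC_ev / D_ev) / (AUC_iv / D_iv)
  = (889/80) / (282/20)
  = 11.1125 / 14.1 = 0.7881
  = 78.81%

F = 78.8%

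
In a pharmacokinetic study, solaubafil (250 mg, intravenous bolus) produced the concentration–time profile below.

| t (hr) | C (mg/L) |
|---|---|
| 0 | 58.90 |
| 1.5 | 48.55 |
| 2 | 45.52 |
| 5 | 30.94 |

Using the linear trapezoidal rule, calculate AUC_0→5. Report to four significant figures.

AUC = 218.8 mg/L·hr

Trapezoidal AUC_0→5:
  [0→1.5]: (58.90+48.55)/2 × 1.5 = 80.5875
  [1.5→2]: (48.55+45.52)/2 × 0.5 = 23.5175
  [2→5]: (45.52+30.94)/2 × 3 = 114.69
  Sum = 218.795 mg/L·hr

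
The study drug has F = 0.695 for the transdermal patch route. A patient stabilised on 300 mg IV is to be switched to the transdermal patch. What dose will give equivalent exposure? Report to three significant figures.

For equal systemic exposure: F × D_ev = D_iv
D_ev = D_iv / F = 300 / 0.695 = 431.655 mg

D_transdermal = 432 mg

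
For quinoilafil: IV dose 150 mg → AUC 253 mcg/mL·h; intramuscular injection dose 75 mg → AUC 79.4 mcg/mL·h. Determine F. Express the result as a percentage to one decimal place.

F = (AUC_ev / D_ev) / (AUC_iv / D_iv)
  = (79.4/75) / (253/150)
  = 1.05867 / 1.68667 = 0.6277
  = 62.77%

F = 62.8%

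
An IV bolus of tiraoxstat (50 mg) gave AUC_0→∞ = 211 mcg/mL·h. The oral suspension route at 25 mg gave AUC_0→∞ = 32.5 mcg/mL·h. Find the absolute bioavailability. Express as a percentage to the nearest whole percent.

F = 31%

F = (AUC_ev / D_ev) / (AUC_iv / D_iv)
  = (32.5/25) / (211/50)
  = 1.3 / 4.22 = 0.3081
  = 30.81%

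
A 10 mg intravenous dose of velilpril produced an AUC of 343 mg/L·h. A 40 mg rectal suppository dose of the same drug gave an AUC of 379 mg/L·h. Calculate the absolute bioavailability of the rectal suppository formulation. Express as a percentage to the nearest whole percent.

F = 28%

F = (AUC_ev / D_ev) / (AUC_iv / D_iv)
  = (379/40) / (343/10)
  = 9.475 / 34.3 = 0.2762
  = 27.62%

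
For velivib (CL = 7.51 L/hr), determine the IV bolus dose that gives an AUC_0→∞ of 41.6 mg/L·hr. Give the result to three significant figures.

Dose_iv = CL × AUC_0→∞
     = 7.51 × 41.6 = 312.416 mg

Dose = 312 mg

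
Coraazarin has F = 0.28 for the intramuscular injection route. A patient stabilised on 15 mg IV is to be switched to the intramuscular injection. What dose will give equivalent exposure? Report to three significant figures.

D_intramuscular = 53.6 mg

For equal systemic exposure: F × D_ev = D_iv
D_ev = D_iv / F = 15 / 0.28 = 53.5714 mg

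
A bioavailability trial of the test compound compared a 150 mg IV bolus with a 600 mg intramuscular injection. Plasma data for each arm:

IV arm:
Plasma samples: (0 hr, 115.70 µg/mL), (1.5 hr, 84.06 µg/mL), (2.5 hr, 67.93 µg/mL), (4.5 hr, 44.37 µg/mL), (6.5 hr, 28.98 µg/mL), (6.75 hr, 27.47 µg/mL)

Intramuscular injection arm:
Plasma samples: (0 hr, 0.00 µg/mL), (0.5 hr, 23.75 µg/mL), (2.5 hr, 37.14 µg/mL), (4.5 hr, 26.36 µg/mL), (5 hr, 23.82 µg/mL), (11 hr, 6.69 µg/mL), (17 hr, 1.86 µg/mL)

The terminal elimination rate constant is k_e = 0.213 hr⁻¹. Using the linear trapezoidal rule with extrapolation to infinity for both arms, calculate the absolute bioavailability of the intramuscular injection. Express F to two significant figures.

Trapezoidal AUC_0→6.75 (IV):
  [0→1.5]: (115.70+84.06)/2 × 1.5 = 149.82
  [1.5→2.5]: (84.06+67.93)/2 × 1 = 75.995
  [2.5→4.5]: (67.93+44.37)/2 × 2 = 112.3
  [4.5→6.5]: (44.37+28.98)/2 × 2 = 73.35
  [6.5→6.75]: (28.98+27.47)/2 × 0.25 = 7.05625
  Sum = 418.52125 µg/mL·hr
IV tail: 27.47/0.213 = 128.967; AUC_iv,0→∞ = 418.52125 + 128.967 = 547.48825 µg/mL·hr
Trapezoidal AUC_0→17 (intramuscular injection):
  [0→0.5]: (0.00+23.75)/2 × 0.5 = 5.9375
  [0.5→2.5]: (23.75+37.14)/2 × 2 = 60.89
  [2.5→4.5]: (37.14+26.36)/2 × 2 = 63.5
  [4.5→5]: (26.36+23.82)/2 × 0.5 = 12.545
  [5→11]: (23.82+6.69)/2 × 6 = 91.53
  [11→17]: (6.69+1.86)/2 × 6 = 25.65
  Sum = 260.0525 µg/mL·hr
intramuscular injection tail: 1.86/0.213 = 8.732; AUC_ev,0→∞ = 260.0525 + 8.732 = 268.7845 µg/mL·hr
F = (AUC_ev/D_ev)/(AUC_iv/D_iv) = (268.7845/600)/(547.48825/150) = 0.447974/3.64992 = 0.1227

F = 0.12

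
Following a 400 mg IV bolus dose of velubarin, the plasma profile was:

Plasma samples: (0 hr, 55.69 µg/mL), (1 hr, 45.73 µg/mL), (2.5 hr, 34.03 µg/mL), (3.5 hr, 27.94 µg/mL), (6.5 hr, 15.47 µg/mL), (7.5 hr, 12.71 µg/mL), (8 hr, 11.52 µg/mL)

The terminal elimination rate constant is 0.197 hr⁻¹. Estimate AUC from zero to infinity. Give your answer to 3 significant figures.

AUC = 285 µg/mL·hr

Trapezoidal AUC_0→8:
  [0→1]: (55.69+45.73)/2 × 1 = 50.71
  [1→2.5]: (45.73+34.03)/2 × 1.5 = 59.82
  [2.5→3.5]: (34.03+27.94)/2 × 1 = 30.985
  [3.5→6.5]: (27.94+15.47)/2 × 3 = 65.115
  [6.5→7.5]: (15.47+12.71)/2 × 1 = 14.09
  [7.5→8]: (12.71+11.52)/2 × 0.5 = 6.0575
  Sum = 226.7775 µg/mL·hr
Extrapolated tail: C_last / k_e = 11.52 / 0.197 = 58.477
AUC_0→∞ = 226.7775 + 58.477 = 285.2545 µg/mL·hr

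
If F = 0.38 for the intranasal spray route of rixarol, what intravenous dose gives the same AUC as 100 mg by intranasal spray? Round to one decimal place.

D_iv = 38.0 mg

Systemic exposure from an extravascular dose = F × D_ev, so the equivalent IV dose is F × D_ev.
D_iv = F × D_ev = 0.38 × 100 = 38 mg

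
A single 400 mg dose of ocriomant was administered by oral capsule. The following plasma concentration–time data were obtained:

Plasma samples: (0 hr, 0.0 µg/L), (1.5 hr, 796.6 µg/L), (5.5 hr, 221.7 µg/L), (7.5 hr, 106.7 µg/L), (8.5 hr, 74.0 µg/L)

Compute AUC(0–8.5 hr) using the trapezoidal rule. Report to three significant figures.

AUC = 3050 µg/L·hr

Trapezoidal AUC_0→8.5:
  [0→1.5]: (0.0+796.6)/2 × 1.5 = 597.45
  [1.5→5.5]: (796.6+221.7)/2 × 4 = 2036.6
  [5.5→7.5]: (221.7+106.7)/2 × 2 = 328.4
  [7.5→8.5]: (106.7+74.0)/2 × 1 = 90.35
  Sum = 3052.8 µg/L·hr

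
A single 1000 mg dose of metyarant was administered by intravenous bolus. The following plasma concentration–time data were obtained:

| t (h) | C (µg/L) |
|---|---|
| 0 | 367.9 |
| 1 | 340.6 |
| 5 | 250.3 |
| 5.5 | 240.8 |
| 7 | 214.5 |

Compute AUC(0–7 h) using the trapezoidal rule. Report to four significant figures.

Trapezoidal AUC_0→7:
  [0→1]: (367.9+340.6)/2 × 1 = 354.25
  [1→5]: (340.6+250.3)/2 × 4 = 1181.8
  [5→5.5]: (250.3+240.8)/2 × 0.5 = 122.775
  [5.5→7]: (240.8+214.5)/2 × 1.5 = 341.475
  Sum = 2000.3 µg/L·h

AUC = 2000 µg/L·h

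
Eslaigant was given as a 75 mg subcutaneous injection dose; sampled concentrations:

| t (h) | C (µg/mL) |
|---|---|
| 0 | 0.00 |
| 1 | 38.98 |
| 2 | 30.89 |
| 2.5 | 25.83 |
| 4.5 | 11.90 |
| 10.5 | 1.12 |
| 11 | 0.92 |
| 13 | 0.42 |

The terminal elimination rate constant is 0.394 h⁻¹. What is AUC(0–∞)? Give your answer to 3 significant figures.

AUC = 148 µg/mL·h

Trapezoidal AUC_0→13:
  [0→1]: (0.00+38.98)/2 × 1 = 19.49
  [1→2]: (38.98+30.89)/2 × 1 = 34.935
  [2→2.5]: (30.89+25.83)/2 × 0.5 = 14.18
  [2.5→4.5]: (25.83+11.90)/2 × 2 = 37.73
  [4.5→10.5]: (11.90+1.12)/2 × 6 = 39.06
  [10.5→11]: (1.12+0.92)/2 × 0.5 = 0.51
  [11→13]: (0.92+0.42)/2 × 2 = 1.34
  Sum = 147.245 µg/mL·h
Extrapolated tail: C_last / k_e = 0.42 / 0.394 = 1.066
AUC_0→∞ = 147.245 + 1.066 = 148.311 µg/mL·h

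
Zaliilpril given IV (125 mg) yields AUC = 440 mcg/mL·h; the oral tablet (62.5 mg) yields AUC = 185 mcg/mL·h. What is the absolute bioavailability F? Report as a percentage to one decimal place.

F = 84.1%

F = (AUC_ev / D_ev) / (AUC_iv / D_iv)
  = (185/62.5) / (440/125)
  = 2.96 / 3.52 = 0.8409
  = 84.09%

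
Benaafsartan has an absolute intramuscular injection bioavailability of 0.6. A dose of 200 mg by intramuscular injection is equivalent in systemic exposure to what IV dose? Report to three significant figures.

Systemic exposure from an extravascular dose = F × D_ev, so the equivalent IV dose is F × D_ev.
D_iv = F × D_ev = 0.6 × 200 = 120 mg

D_iv = 120 mg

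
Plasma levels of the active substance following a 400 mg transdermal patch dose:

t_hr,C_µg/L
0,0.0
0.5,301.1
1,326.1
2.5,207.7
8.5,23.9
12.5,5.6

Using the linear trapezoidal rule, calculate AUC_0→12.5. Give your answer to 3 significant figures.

AUC = 1390 µg/L·hr

Trapezoidal AUC_0→12.5:
  [0→0.5]: (0.0+301.1)/2 × 0.5 = 75.275
  [0.5→1]: (301.1+326.1)/2 × 0.5 = 156.8
  [1→2.5]: (326.1+207.7)/2 × 1.5 = 400.35
  [2.5→8.5]: (207.7+23.9)/2 × 6 = 694.8
  [8.5→12.5]: (23.9+5.6)/2 × 4 = 59.0
  Sum = 1386.225 µg/L·hr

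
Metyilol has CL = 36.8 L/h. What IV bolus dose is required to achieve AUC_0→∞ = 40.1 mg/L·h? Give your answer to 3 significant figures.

Dose = 1480 mg

Dose_iv = CL × AUC_0→∞
     = 36.8 × 40.1 = 1475.68 mg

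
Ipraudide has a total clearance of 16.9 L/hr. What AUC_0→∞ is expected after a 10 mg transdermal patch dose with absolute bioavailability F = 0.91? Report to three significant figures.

AUC = 0.538 mg/L·hr

AUC_0→∞ = F × Dose / CL
        = 0.91 × 10 / 16.9 = 0.538462 mg/L·hr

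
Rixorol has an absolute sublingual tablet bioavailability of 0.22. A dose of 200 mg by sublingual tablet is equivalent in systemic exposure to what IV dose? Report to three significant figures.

D_iv = 44.0 mg

Systemic exposure from an extravascular dose = F × D_ev, so the equivalent IV dose is F × D_ev.
D_iv = F × D_ev = 0.22 × 200 = 44 mg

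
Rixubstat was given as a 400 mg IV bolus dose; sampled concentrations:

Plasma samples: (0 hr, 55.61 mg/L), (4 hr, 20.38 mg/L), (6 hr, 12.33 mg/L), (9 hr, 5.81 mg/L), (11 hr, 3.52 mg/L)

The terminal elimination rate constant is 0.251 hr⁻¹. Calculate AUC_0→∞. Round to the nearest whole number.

AUC = 235 mg/L·hr

Trapezoidal AUC_0→11:
  [0→4]: (55.61+20.38)/2 × 4 = 151.98
  [4→6]: (20.38+12.33)/2 × 2 = 32.71
  [6→9]: (12.33+5.81)/2 × 3 = 27.21
  [9→11]: (5.81+3.52)/2 × 2 = 9.33
  Sum = 221.23 mg/L·hr
Extrapolated tail: C_last / k_e = 3.52 / 0.251 = 14.024
AUC_0→∞ = 221.23 + 14.024 = 235.254 mg/L·hr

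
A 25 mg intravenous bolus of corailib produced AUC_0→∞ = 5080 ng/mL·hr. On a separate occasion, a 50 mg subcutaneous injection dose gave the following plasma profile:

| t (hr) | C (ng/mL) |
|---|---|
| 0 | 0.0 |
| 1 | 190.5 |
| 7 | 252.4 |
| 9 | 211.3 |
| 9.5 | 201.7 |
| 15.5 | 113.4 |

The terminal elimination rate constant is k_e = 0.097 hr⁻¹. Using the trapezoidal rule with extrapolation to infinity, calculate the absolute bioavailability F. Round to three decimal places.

Trapezoidal AUC_0→15.5 (subcutaneous injection):
  [0→1]: (0.0+190.5)/2 × 1 = 95.25
  [1→7]: (190.5+252.4)/2 × 6 = 1328.7
  [7→9]: (252.4+211.3)/2 × 2 = 463.7
  [9→9.5]: (211.3+201.7)/2 × 0.5 = 103.25
  [9.5→15.5]: (201.7+113.4)/2 × 6 = 945.3
  Sum = 2936.2 ng/mL·hr
Tail: C_last/k_e = 113.4/0.097 = 1169.072
AUC_0→∞ (subcutaneous injection) = 2936.2 + 1169.072 = 4105.272 ng/mL·hr
F = (AUC_ev/D_ev)/(AUC_iv/D_iv) = (4105.272/50)/(5080/25) = 82.10544/203.2 = 0.4041

F = 0.404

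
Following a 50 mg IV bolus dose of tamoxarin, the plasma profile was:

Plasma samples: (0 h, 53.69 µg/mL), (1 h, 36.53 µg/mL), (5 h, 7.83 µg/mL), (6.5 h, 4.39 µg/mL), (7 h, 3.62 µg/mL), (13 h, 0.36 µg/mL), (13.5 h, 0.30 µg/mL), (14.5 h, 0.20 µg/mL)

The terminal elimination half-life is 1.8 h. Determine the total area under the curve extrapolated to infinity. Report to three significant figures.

Trapezoidal AUC_0→14.5:
  [0→1]: (53.69+36.53)/2 × 1 = 45.11
  [1→5]: (36.53+7.83)/2 × 4 = 88.72
  [5→6.5]: (7.83+4.39)/2 × 1.5 = 9.165
  [6.5→7]: (4.39+3.62)/2 × 0.5 = 2.0025
  [7→13]: (3.62+0.36)/2 × 6 = 11.94
  [13→13.5]: (0.36+0.30)/2 × 0.5 = 0.165
  [13.5→14.5]: (0.30+0.20)/2 × 1 = 0.25
  Sum = 157.3525 µg/mL·h
k_e = ln2 / t½ = 0.693147 / 1.8 = 0.3851 h^-1
Extrapolated tail: C_last / k_e = 0.20 / 0.3851 = 0.519
AUC_0→∞ = 157.3525 + 0.519 = 157.8715 µg/mL·h

AUC = 158 µg/mL·h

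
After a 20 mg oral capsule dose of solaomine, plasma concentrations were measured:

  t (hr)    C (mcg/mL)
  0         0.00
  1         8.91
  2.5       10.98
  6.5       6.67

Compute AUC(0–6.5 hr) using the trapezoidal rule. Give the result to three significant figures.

AUC = 54.7 mcg/mL·hr

Trapezoidal AUC_0→6.5:
  [0→1]: (0.00+8.91)/2 × 1 = 4.455
  [1→2.5]: (8.91+10.98)/2 × 1.5 = 14.9175
  [2.5→6.5]: (10.98+6.67)/2 × 4 = 35.3
  Sum = 54.6725 mcg/mL·hr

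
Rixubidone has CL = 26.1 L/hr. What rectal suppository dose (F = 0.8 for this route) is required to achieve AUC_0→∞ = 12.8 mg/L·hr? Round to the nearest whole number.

Dose = 418 mg

Dose = CL × AUC_0→∞ / F
     = 26.1 × 12.8 / 0.8 = 417.6 mg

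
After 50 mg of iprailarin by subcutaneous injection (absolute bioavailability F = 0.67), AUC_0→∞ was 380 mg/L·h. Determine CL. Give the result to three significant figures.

CL = F × Dose / AUC_0→∞
   = 0.67 × 50 / 380 = 0.0881579 L/h

CL = 0.0882 L/h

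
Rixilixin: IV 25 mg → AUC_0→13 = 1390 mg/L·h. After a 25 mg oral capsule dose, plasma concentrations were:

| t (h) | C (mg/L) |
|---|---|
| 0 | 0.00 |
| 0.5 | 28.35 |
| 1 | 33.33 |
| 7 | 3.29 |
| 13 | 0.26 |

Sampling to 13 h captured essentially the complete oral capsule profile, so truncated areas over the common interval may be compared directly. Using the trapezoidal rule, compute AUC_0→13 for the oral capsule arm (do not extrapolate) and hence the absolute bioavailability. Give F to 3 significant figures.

F = 0.103

Trapezoidal AUC_0→13 (oral capsule):
  [0→0.5]: (0.00+28.35)/2 × 0.5 = 7.0875
  [0.5→1]: (28.35+33.33)/2 × 0.5 = 15.42
  [1→7]: (33.33+3.29)/2 × 6 = 109.86
  [7→13]: (3.29+0.26)/2 × 6 = 10.65
  Sum = 143.0175 mg/L·h
F = (AUC_ev/D_ev)/(AUC_iv/D_iv) = (143.0175/25)/(1390/25) = 5.7207/55.6 = 0.1029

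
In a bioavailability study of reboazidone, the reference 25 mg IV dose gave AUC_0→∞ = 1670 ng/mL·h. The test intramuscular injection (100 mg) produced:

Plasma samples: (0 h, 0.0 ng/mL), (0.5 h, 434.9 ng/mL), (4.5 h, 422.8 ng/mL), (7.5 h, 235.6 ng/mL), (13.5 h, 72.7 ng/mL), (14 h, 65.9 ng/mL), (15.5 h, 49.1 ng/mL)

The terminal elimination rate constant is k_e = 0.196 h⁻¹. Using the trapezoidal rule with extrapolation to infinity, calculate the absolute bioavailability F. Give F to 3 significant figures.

Trapezoidal AUC_0→15.5 (intramuscular injection):
  [0→0.5]: (0.0+434.9)/2 × 0.5 = 108.725
  [0.5→4.5]: (434.9+422.8)/2 × 4 = 1715.4
  [4.5→7.5]: (422.8+235.6)/2 × 3 = 987.6
  [7.5→13.5]: (235.6+72.7)/2 × 6 = 924.9
  [13.5→14]: (72.7+65.9)/2 × 0.5 = 34.65
  [14→15.5]: (65.9+49.1)/2 × 1.5 = 86.25
  Sum = 3857.525 ng/mL·h
Tail: C_last/k_e = 49.1/0.196 = 250.510
AUC_0→∞ (intramuscular injection) = 3857.525 + 250.510 = 4108.035 ng/mL·h
F = (AUC_ev/D_ev)/(AUC_iv/D_iv) = (4108.035/100)/(1670/25) = 41.08035/66.8 = 0.6150

F = 0.615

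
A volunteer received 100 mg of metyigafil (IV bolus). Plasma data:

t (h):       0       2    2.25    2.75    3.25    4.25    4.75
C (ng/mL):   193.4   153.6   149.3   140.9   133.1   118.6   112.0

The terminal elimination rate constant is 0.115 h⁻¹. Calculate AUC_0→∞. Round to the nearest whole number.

AUC = 1683 ng/mL·h

Trapezoidal AUC_0→4.75:
  [0→2]: (193.4+153.6)/2 × 2 = 347.0
  [2→2.25]: (153.6+149.3)/2 × 0.25 = 37.8625
  [2.25→2.75]: (149.3+140.9)/2 × 0.5 = 72.55
  [2.75→3.25]: (140.9+133.1)/2 × 0.5 = 68.5
  [3.25→4.25]: (133.1+118.6)/2 × 1 = 125.85
  [4.25→4.75]: (118.6+112.0)/2 × 0.5 = 57.65
  Sum = 709.4125 ng/mL·h
Extrapolated tail: C_last / k_e = 112.0 / 0.115 = 973.913
AUC_0→∞ = 709.4125 + 973.913 = 1683.3255 ng/mL·h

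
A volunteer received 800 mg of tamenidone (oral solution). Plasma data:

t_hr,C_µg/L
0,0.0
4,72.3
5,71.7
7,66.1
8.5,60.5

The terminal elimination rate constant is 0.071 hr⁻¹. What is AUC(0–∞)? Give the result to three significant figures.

AUC = 1300 µg/L·hr

Trapezoidal AUC_0→8.5:
  [0→4]: (0.0+72.3)/2 × 4 = 144.6
  [4→5]: (72.3+71.7)/2 × 1 = 72.0
  [5→7]: (71.7+66.1)/2 × 2 = 137.8
  [7→8.5]: (66.1+60.5)/2 × 1.5 = 94.95
  Sum = 449.35 µg/L·hr
Extrapolated tail: C_last / k_e = 60.5 / 0.071 = 852.113
AUC_0→∞ = 449.35 + 852.113 = 1301.463 µg/L·hr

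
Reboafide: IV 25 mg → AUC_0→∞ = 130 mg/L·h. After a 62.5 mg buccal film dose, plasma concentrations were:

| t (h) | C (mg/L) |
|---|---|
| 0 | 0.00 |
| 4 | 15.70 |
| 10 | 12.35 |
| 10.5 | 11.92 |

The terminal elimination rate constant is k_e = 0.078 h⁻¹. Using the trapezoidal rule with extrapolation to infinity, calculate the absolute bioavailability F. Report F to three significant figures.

Trapezoidal AUC_0→10.5 (buccal film):
  [0→4]: (0.00+15.70)/2 × 4 = 31.4
  [4→10]: (15.70+12.35)/2 × 6 = 84.15
  [10→10.5]: (12.35+11.92)/2 × 0.5 = 6.0675
  Sum = 121.6175 mg/L·h
Tail: C_last/k_e = 11.92/0.078 = 152.821
AUC_0→∞ (buccal film) = 121.6175 + 152.821 = 274.4385 mg/L·h
F = (AUC_ev/D_ev)/(AUC_iv/D_iv) = (274.4385/62.5)/(130/25) = 4.391016/5.2 = 0.8444

F = 0.844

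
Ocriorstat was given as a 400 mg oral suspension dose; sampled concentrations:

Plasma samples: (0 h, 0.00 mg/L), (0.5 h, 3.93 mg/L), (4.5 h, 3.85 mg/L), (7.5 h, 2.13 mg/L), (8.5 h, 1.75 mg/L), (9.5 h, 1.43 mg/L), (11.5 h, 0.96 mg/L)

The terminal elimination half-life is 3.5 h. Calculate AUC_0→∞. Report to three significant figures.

Trapezoidal AUC_0→11.5:
  [0→0.5]: (0.00+3.93)/2 × 0.5 = 0.9825
  [0.5→4.5]: (3.93+3.85)/2 × 4 = 15.56
  [4.5→7.5]: (3.85+2.13)/2 × 3 = 8.97
  [7.5→8.5]: (2.13+1.75)/2 × 1 = 1.94
  [8.5→9.5]: (1.75+1.43)/2 × 1 = 1.59
  [9.5→11.5]: (1.43+0.96)/2 × 2 = 2.39
  Sum = 31.4325 mg/L·h
k_e = ln2 / t½ = 0.693147 / 3.5 = 0.1980 h^-1
Extrapolated tail: C_last / k_e = 0.96 / 0.198 = 4.848
AUC_0→∞ = 31.4325 + 4.848 = 36.2805 mg/L·h

AUC = 36.3 mg/L·h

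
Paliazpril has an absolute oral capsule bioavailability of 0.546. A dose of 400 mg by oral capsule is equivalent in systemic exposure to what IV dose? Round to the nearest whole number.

D_iv = 218 mg

Systemic exposure from an extravascular dose = F × D_ev, so the equivalent IV dose is F × D_ev.
D_iv = F × D_ev = 0.546 × 400 = 218.4 mg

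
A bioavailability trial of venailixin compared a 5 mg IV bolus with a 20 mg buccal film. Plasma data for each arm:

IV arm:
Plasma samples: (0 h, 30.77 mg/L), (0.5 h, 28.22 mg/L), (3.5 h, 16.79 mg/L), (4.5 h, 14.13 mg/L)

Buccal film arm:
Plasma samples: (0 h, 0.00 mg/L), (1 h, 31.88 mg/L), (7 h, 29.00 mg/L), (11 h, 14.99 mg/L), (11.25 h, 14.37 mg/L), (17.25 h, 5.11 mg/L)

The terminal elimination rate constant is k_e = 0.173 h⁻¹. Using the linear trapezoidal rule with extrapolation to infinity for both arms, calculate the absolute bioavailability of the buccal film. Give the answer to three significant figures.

Trapezoidal AUC_0→4.5 (IV):
  [0→0.5]: (30.77+28.22)/2 × 0.5 = 14.7475
  [0.5→3.5]: (28.22+16.79)/2 × 3 = 67.515
  [3.5→4.5]: (16.79+14.13)/2 × 1 = 15.46
  Sum = 97.7225 mg/L·h
IV tail: 14.13/0.173 = 81.676; AUC_iv,0→∞ = 97.7225 + 81.676 = 179.3985 mg/L·h
Trapezoidal AUC_0→17.25 (buccal film):
  [0→1]: (0.00+31.88)/2 × 1 = 15.94
  [1→7]: (31.88+29.00)/2 × 6 = 182.64
  [7→11]: (29.00+14.99)/2 × 4 = 87.98
  [11→11.25]: (14.99+14.37)/2 × 0.25 = 3.67
  [11.25→17.25]: (14.37+5.11)/2 × 6 = 58.44
  Sum = 348.67 mg/L·h
buccal film tail: 5.11/0.173 = 29.538; AUC_ev,0→∞ = 348.67 + 29.538 = 378.208 mg/L·h
F = (AUC_ev/D_ev)/(AUC_iv/D_iv) = (378.208/20)/(179.3985/5) = 18.9104/35.8797 = 0.5271

F = 0.527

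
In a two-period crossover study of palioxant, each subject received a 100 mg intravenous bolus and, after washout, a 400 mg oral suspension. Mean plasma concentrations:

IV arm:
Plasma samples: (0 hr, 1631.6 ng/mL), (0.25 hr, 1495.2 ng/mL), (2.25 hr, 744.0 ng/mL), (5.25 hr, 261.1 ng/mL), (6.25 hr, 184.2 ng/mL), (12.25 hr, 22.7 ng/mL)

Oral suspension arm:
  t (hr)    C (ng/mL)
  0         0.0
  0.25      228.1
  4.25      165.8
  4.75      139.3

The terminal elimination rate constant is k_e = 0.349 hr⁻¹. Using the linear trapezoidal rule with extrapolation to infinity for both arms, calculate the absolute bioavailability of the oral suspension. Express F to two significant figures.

Trapezoidal AUC_0→12.25 (IV):
  [0→0.25]: (1631.6+1495.2)/2 × 0.25 = 390.85
  [0.25→2.25]: (1495.2+744.0)/2 × 2 = 2239.2
  [2.25→5.25]: (744.0+261.1)/2 × 3 = 1507.65
  [5.25→6.25]: (261.1+184.2)/2 × 1 = 222.65
  [6.25→12.25]: (184.2+22.7)/2 × 6 = 620.7
  Sum = 4981.05 ng/mL·hr
IV tail: 22.7/0.349 = 65.043; AUC_iv,0→∞ = 4981.05 + 65.043 = 5046.093 ng/mL·hr
Trapezoidal AUC_0→4.75 (oral suspension):
  [0→0.25]: (0.0+228.1)/2 × 0.25 = 28.5125
  [0.25→4.25]: (228.1+165.8)/2 × 4 = 787.8
  [4.25→4.75]: (165.8+139.3)/2 × 0.5 = 76.275
  Sum = 892.5875 ng/mL·hr
oral suspension tail: 139.3/0.349 = 399.140; AUC_ev,0→∞ = 892.5875 + 399.140 = 1291.7275 ng/mL·hr
F = (AUC_ev/D_ev)/(AUC_iv/D_iv) = (1291.7275/400)/(5046.093/100) = 3.22932/50.46093 = 0.0640

F = 0.064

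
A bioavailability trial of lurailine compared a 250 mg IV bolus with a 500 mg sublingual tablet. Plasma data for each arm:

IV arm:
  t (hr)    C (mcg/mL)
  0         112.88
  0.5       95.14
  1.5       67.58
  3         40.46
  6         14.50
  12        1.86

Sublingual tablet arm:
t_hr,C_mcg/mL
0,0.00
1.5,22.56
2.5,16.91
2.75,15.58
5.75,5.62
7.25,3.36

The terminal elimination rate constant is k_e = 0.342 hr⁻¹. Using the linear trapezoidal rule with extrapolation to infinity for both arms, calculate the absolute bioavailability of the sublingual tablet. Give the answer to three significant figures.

Trapezoidal AUC_0→12 (IV):
  [0→0.5]: (112.88+95.14)/2 × 0.5 = 52.005
  [0.5→1.5]: (95.14+67.58)/2 × 1 = 81.36
  [1.5→3]: (67.58+40.46)/2 × 1.5 = 81.03
  [3→6]: (40.46+14.50)/2 × 3 = 82.44
  [6→12]: (14.50+1.86)/2 × 6 = 49.08
  Sum = 345.915 mcg/mL·hr
IV tail: 1.86/0.342 = 5.439; AUC_iv,0→∞ = 345.915 + 5.439 = 351.354 mcg/mL·hr
Trapezoidal AUC_0→7.25 (sublingual tablet):
  [0→1.5]: (0.00+22.56)/2 × 1.5 = 16.92
  [1.5→2.5]: (22.56+16.91)/2 × 1 = 19.735
  [2.5→2.75]: (16.91+15.58)/2 × 0.25 = 4.06125
  [2.75→5.75]: (15.58+5.62)/2 × 3 = 31.8
  [5.75→7.25]: (5.62+3.36)/2 × 1.5 = 6.735
  Sum = 79.25125 mcg/mL·hr
sublingual tablet tail: 3.36/0.342 = 9.825; AUC_ev,0→∞ = 79.25125 + 9.825 = 89.07625 mcg/mL·hr
F = (AUC_ev/D_ev)/(AUC_iv/D_iv) = (89.07625/500)/(351.354/250) = 0.1781525/1.405416 = 0.1268

F = 0.127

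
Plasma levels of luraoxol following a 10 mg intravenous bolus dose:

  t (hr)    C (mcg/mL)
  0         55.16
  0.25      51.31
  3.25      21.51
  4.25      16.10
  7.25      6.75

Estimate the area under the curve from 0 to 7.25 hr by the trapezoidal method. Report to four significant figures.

AUC = 175.6 mcg/mL·hr

Trapezoidal AUC_0→7.25:
  [0→0.25]: (55.16+51.31)/2 × 0.25 = 13.30875
  [0.25→3.25]: (51.31+21.51)/2 × 3 = 109.23
  [3.25→4.25]: (21.51+16.10)/2 × 1 = 18.805
  [4.25→7.25]: (16.10+6.75)/2 × 3 = 34.275
  Sum = 175.61875 mcg/mL·hr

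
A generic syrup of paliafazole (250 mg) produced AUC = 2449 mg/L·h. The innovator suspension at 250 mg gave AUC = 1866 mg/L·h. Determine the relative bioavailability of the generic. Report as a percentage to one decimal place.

F_rel = 131.2%

F_rel = (AUC_test/D_test) / (AUC_ref/D_ref)
      = (2449/250) / (1866/250)
      = 9.796 / 7.464 = 1.3124 = 131.24%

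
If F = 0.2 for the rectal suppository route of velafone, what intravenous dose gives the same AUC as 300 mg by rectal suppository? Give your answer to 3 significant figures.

D_iv = 60.0 mg

Systemic exposure from an extravascular dose = F × D_ev, so the equivalent IV dose is F × D_ev.
D_iv = F × D_ev = 0.2 × 300 = 60 mg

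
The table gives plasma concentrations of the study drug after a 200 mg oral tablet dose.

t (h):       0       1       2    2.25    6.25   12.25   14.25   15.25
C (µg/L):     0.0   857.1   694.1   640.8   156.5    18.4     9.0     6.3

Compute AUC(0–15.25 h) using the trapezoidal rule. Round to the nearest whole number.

Trapezoidal AUC_0→15.25:
  [0→1]: (0.0+857.1)/2 × 1 = 428.55
  [1→2]: (857.1+694.1)/2 × 1 = 775.6
  [2→2.25]: (694.1+640.8)/2 × 0.25 = 166.8625
  [2.25→6.25]: (640.8+156.5)/2 × 4 = 1594.6
  [6.25→12.25]: (156.5+18.4)/2 × 6 = 524.7
  [12.25→14.25]: (18.4+9.0)/2 × 2 = 27.4
  [14.25→15.25]: (9.0+6.3)/2 × 1 = 7.65
  Sum = 3525.3625 µg/L·h

AUC = 3525 µg/L·h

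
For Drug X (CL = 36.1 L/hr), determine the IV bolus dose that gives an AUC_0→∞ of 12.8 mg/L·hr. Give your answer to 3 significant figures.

Dose_iv = CL × AUC_0→∞
     = 36.1 × 12.8 = 462.08 mg

Dose = 462 mg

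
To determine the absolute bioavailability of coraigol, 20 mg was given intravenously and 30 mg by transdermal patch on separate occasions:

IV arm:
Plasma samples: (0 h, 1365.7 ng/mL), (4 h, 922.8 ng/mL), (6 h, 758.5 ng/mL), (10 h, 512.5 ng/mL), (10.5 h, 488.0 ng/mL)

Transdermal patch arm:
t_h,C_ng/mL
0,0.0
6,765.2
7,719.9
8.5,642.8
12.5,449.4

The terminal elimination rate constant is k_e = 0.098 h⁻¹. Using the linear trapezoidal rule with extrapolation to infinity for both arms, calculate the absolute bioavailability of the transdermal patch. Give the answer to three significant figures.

Trapezoidal AUC_0→10.5 (IV):
  [0→4]: (1365.7+922.8)/2 × 4 = 4577.0
  [4→6]: (922.8+758.5)/2 × 2 = 1681.3
  [6→10]: (758.5+512.5)/2 × 4 = 2542.0
  [10→10.5]: (512.5+488.0)/2 × 0.5 = 250.125
  Sum = 9050.425 ng/mL·h
IV tail: 488.0/0.098 = 4979.592; AUC_iv,0→∞ = 9050.425 + 4979.592 = 14030.017 ng/mL·h
Trapezoidal AUC_0→12.5 (transdermal patch):
  [0→6]: (0.0+765.2)/2 × 6 = 2295.6
  [6→7]: (765.2+719.9)/2 × 1 = 742.55
  [7→8.5]: (719.9+642.8)/2 × 1.5 = 1022.025
  [8.5→12.5]: (642.8+449.4)/2 × 4 = 2184.4
  Sum = 6244.575 ng/mL·h
transdermal patch tail: 449.4/0.098 = 4585.714; AUC_ev,0→∞ = 6244.575 + 4585.714 = 10830.289 ng/mL·h
F = (AUC_ev/D_ev)/(AUC_iv/D_iv) = (10830.289/30)/(14030.017/20) = 361.01/701.50085 = 0.5146

F = 0.515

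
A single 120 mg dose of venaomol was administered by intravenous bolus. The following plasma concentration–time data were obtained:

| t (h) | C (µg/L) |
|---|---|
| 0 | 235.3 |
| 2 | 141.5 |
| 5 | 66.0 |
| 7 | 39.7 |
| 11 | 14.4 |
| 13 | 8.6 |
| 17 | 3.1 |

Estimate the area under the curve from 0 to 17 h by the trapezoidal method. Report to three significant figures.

AUC = 948 µg/L·h

Trapezoidal AUC_0→17:
  [0→2]: (235.3+141.5)/2 × 2 = 376.8
  [2→5]: (141.5+66.0)/2 × 3 = 311.25
  [5→7]: (66.0+39.7)/2 × 2 = 105.7
  [7→11]: (39.7+14.4)/2 × 4 = 108.2
  [11→13]: (14.4+8.6)/2 × 2 = 23.0
  [13→17]: (8.6+3.1)/2 × 4 = 23.4
  Sum = 948.35 µg/L·h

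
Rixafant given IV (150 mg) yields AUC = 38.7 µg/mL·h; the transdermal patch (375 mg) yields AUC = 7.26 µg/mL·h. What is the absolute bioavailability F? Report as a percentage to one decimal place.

F = (AUC_ev / D_ev) / (AUC_iv / D_iv)
  = (7.26/375) / (38.7/150)
  = 0.01936 / 0.258 = 0.0750
  = 7.50%

F = 7.5%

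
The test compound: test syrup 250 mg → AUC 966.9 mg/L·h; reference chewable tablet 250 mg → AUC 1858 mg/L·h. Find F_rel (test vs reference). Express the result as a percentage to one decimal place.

F_rel = 52.0%

F_rel = (AUC_test/D_test) / (AUC_ref/D_ref)
      = (966.9/250) / (1858/250)
      = 3.8676 / 7.432 = 0.5204 = 52.04%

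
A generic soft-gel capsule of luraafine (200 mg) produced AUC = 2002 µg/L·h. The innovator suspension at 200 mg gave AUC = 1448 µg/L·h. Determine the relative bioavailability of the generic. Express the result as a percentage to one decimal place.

F_rel = (AUC_test/D_test) / (AUC_ref/D_ref)
      = (2002/200) / (1448/200)
      = 10.01 / 7.24 = 1.3826 = 138.26%

F_rel = 138.3%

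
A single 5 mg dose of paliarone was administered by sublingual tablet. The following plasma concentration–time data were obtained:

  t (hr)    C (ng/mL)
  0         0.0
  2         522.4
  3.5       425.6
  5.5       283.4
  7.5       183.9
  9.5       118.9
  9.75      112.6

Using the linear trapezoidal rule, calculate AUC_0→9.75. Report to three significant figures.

AUC = 2740 ng/mL·hr

Trapezoidal AUC_0→9.75:
  [0→2]: (0.0+522.4)/2 × 2 = 522.4
  [2→3.5]: (522.4+425.6)/2 × 1.5 = 711.0
  [3.5→5.5]: (425.6+283.4)/2 × 2 = 709.0
  [5.5→7.5]: (283.4+183.9)/2 × 2 = 467.3
  [7.5→9.5]: (183.9+118.9)/2 × 2 = 302.8
  [9.5→9.75]: (118.9+112.6)/2 × 0.25 = 28.9375
  Sum = 2741.4375 ng/mL·hr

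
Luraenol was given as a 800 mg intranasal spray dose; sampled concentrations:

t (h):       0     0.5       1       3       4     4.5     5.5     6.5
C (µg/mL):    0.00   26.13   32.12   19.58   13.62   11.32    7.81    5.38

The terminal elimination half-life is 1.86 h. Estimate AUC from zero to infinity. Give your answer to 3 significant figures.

Trapezoidal AUC_0→6.5:
  [0→0.5]: (0.00+26.13)/2 × 0.5 = 6.5325
  [0.5→1]: (26.13+32.12)/2 × 0.5 = 14.5625
  [1→3]: (32.12+19.58)/2 × 2 = 51.7
  [3→4]: (19.58+13.62)/2 × 1 = 16.6
  [4→4.5]: (13.62+11.32)/2 × 0.5 = 6.235
  [4.5→5.5]: (11.32+7.81)/2 × 1 = 9.565
  [5.5→6.5]: (7.81+5.38)/2 × 1 = 6.595
  Sum = 111.79 µg/mL·h
k_e = ln2 / t½ = 0.693147 / 1.86 = 0.3727 h^-1
Extrapolated tail: C_last / k_e = 5.38 / 0.3727 = 14.435
AUC_0→∞ = 111.79 + 14.435 = 126.225 µg/mL·h

AUC = 126 µg/mL·h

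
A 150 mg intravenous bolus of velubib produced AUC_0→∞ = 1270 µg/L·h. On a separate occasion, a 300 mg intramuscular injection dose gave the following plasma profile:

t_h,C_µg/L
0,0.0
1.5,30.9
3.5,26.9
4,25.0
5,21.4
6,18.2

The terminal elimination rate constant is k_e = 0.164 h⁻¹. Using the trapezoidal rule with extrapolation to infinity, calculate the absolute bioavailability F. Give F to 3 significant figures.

Trapezoidal AUC_0→6 (intramuscular injection):
  [0→1.5]: (0.0+30.9)/2 × 1.5 = 23.175
  [1.5→3.5]: (30.9+26.9)/2 × 2 = 57.8
  [3.5→4]: (26.9+25.0)/2 × 0.5 = 12.975
  [4→5]: (25.0+21.4)/2 × 1 = 23.2
  [5→6]: (21.4+18.2)/2 × 1 = 19.8
  Sum = 136.95 µg/L·h
Tail: C_last/k_e = 18.2/0.164 = 110.976
AUC_0→∞ (intramuscular injection) = 136.95 + 110.976 = 247.926 µg/L·h
F = (AUC_ev/D_ev)/(AUC_iv/D_iv) = (247.926/300)/(1270/150) = 0.82642/8.46667 = 0.0976

F = 0.0976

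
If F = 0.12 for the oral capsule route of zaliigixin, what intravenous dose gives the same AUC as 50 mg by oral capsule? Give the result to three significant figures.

Systemic exposure from an extravascular dose = F × D_ev, so the equivalent IV dose is F × D_ev.
D_iv = F × D_ev = 0.12 × 50 = 6 mg

D_iv = 6.00 mg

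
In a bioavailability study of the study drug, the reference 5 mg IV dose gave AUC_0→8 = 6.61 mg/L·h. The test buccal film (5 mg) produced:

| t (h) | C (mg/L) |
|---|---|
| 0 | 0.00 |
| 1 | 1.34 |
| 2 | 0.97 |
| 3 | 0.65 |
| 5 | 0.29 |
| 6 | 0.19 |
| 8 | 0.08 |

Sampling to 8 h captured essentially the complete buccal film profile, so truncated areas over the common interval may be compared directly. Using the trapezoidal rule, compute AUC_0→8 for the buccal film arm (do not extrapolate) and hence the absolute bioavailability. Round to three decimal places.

F = 0.618

Trapezoidal AUC_0→8 (buccal film):
  [0→1]: (0.00+1.34)/2 × 1 = 0.67
  [1→2]: (1.34+0.97)/2 × 1 = 1.155
  [2→3]: (0.97+0.65)/2 × 1 = 0.81
  [3→5]: (0.65+0.29)/2 × 2 = 0.94
  [5→6]: (0.29+0.19)/2 × 1 = 0.24
  [6→8]: (0.19+0.08)/2 × 2 = 0.27
  Sum = 4.085 mg/L·h
F = (AUC_ev/D_ev)/(AUC_iv/D_iv) = (4.085/5)/(6.61/5) = 0.817/1.322 = 0.6180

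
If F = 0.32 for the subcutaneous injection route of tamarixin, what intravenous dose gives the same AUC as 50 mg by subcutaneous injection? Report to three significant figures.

D_iv = 16.0 mg

Systemic exposure from an extravascular dose = F × D_ev, so the equivalent IV dose is F × D_ev.
D_iv = F × D_ev = 0.32 × 50 = 16 mg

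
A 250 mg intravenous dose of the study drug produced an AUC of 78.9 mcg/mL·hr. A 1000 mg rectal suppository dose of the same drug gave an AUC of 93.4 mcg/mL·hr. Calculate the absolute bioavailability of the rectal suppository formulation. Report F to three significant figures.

F = 0.296

F = (AUC_ev / D_ev) / (AUC_iv / D_iv)
  = (93.4/1000) / (78.9/250)
  = 0.0934 / 0.3156 = 0.2959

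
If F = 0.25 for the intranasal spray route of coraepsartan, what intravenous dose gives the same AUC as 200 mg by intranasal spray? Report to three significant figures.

D_iv = 50.0 mg

Systemic exposure from an extravascular dose = F × D_ev, so the equivalent IV dose is F × D_ev.
D_iv = F × D_ev = 0.25 × 200 = 50 mg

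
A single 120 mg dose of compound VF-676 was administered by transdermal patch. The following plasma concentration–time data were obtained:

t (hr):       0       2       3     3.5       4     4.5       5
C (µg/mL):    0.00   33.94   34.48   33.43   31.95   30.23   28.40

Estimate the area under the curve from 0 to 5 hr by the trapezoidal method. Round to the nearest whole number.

Trapezoidal AUC_0→5:
  [0→2]: (0.00+33.94)/2 × 2 = 33.94
  [2→3]: (33.94+34.48)/2 × 1 = 34.21
  [3→3.5]: (34.48+33.43)/2 × 0.5 = 16.9775
  [3.5→4]: (33.43+31.95)/2 × 0.5 = 16.345
  [4→4.5]: (31.95+30.23)/2 × 0.5 = 15.545
  [4.5→5]: (30.23+28.40)/2 × 0.5 = 14.6575
  Sum = 131.675 µg/mL·hr

AUC = 132 µg/mL·hr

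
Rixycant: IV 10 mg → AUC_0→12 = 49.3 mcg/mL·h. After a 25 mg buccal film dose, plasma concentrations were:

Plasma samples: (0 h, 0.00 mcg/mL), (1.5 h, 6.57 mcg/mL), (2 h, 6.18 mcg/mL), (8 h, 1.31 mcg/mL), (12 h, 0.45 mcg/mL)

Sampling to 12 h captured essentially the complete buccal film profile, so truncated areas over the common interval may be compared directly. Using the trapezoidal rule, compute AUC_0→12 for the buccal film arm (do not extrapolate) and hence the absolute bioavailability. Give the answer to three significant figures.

F = 0.277

Trapezoidal AUC_0→12 (buccal film):
  [0→1.5]: (0.00+6.57)/2 × 1.5 = 4.9275
  [1.5→2]: (6.57+6.18)/2 × 0.5 = 3.1875
  [2→8]: (6.18+1.31)/2 × 6 = 22.47
  [8→12]: (1.31+0.45)/2 × 4 = 3.52
  Sum = 34.105 mcg/mL·h
F = (AUC_ev/D_ev)/(AUC_iv/D_iv) = (34.105/25)/(49.3/10) = 1.3642/4.93 = 0.2767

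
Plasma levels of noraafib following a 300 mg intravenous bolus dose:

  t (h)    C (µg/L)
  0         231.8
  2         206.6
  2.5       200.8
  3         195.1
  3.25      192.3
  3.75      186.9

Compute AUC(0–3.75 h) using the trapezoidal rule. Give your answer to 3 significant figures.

AUC = 782 µg/L·h

Trapezoidal AUC_0→3.75:
  [0→2]: (231.8+206.6)/2 × 2 = 438.4
  [2→2.5]: (206.6+200.8)/2 × 0.5 = 101.85
  [2.5→3]: (200.8+195.1)/2 × 0.5 = 98.975
  [3→3.25]: (195.1+192.3)/2 × 0.25 = 48.425
  [3.25→3.75]: (192.3+186.9)/2 × 0.5 = 94.8
  Sum = 782.45 µg/L·h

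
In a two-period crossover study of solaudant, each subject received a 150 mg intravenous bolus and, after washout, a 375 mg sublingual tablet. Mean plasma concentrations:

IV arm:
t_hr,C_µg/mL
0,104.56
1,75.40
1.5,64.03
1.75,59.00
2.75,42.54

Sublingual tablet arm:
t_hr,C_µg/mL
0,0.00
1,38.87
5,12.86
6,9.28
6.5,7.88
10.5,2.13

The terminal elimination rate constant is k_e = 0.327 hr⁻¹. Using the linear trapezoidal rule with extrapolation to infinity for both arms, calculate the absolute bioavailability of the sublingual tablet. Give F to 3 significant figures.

Trapezoidal AUC_0→2.75 (IV):
  [0→1]: (104.56+75.40)/2 × 1 = 89.98
  [1→1.5]: (75.40+64.03)/2 × 0.5 = 34.8575
  [1.5→1.75]: (64.03+59.00)/2 × 0.25 = 15.37875
  [1.75→2.75]: (59.00+42.54)/2 × 1 = 50.77
  Sum = 190.98625 µg/mL·hr
IV tail: 42.54/0.327 = 130.092; AUC_iv,0→∞ = 190.98625 + 130.092 = 321.07825 µg/mL·hr
Trapezoidal AUC_0→10.5 (sublingual tablet):
  [0→1]: (0.00+38.87)/2 × 1 = 19.435
  [1→5]: (38.87+12.86)/2 × 4 = 103.46
  [5→6]: (12.86+9.28)/2 × 1 = 11.07
  [6→6.5]: (9.28+7.88)/2 × 0.5 = 4.29
  [6.5→10.5]: (7.88+2.13)/2 × 4 = 20.02
  Sum = 158.275 µg/mL·hr
sublingual tablet tail: 2.13/0.327 = 6.514; AUC_ev,0→∞ = 158.275 + 6.514 = 164.789 µg/mL·hr
F = (AUC_ev/D_ev)/(AUC_iv/D_iv) = (164.789/375)/(321.07825/150) = 0.439437/2.14052 = 0.2053

F = 0.205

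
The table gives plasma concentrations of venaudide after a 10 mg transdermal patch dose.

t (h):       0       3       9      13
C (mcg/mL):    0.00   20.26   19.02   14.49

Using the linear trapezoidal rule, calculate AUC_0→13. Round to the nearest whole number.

AUC = 215 mcg/mL·h

Trapezoidal AUC_0→13:
  [0→3]: (0.00+20.26)/2 × 3 = 30.39
  [3→9]: (20.26+19.02)/2 × 6 = 117.84
  [9→13]: (19.02+14.49)/2 × 4 = 67.02
  Sum = 215.25 mcg/mL·h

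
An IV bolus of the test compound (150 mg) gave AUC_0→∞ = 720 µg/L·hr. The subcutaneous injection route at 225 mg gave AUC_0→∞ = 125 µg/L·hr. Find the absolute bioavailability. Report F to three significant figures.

F = (AUC_ev / D_ev) / (AUC_iv / D_iv)
  = (125/225) / (720/150)
  = 0.555556 / 4.8 = 0.1157

F = 0.116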